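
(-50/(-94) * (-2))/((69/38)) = -0.59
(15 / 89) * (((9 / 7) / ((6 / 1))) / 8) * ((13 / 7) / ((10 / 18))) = 0.02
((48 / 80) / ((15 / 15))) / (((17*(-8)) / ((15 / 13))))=-9 / 1768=-0.01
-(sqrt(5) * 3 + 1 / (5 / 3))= -3 * sqrt(5) - 3 / 5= -7.31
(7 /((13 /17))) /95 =119 /1235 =0.10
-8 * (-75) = 600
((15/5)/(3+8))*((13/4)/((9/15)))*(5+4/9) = 8.04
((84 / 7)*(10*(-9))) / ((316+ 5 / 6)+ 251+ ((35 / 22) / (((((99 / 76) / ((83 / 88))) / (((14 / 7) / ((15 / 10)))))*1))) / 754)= -1.90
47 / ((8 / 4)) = 47 / 2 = 23.50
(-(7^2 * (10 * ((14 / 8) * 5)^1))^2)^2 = 5406752812890625 / 16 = 337922050805664.06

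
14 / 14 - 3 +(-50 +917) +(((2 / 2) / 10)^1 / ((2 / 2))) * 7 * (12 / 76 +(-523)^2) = 18271864 / 95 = 192335.41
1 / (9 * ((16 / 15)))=5 / 48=0.10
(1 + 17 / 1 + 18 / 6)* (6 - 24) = -378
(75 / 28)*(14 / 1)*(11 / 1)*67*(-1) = -55275 / 2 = -27637.50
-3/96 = -1/32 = -0.03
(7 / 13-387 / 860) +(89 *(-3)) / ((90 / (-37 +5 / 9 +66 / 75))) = 18532153 / 175500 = 105.60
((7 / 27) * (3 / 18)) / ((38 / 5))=35 / 6156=0.01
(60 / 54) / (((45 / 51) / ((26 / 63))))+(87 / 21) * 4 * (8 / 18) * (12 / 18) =9236 / 1701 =5.43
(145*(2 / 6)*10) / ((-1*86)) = -5.62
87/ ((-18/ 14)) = -203/ 3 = -67.67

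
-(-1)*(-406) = -406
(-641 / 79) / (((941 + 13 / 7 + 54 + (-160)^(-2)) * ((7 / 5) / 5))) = -410240000 / 14112307753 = -0.03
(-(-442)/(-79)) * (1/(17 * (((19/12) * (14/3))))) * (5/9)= -260/10507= -0.02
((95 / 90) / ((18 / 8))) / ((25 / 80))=1.50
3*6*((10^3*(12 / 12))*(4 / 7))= 72000 / 7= 10285.71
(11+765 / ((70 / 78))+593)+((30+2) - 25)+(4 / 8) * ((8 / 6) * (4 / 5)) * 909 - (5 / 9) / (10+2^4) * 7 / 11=175514687 / 90090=1948.21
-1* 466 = -466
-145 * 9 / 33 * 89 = -38715 / 11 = -3519.55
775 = 775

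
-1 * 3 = -3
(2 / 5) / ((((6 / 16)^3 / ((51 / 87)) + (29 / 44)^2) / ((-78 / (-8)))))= 20537088 / 2761235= 7.44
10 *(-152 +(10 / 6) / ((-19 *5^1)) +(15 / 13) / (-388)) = -218535575 / 143754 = -1520.21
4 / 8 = 1 / 2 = 0.50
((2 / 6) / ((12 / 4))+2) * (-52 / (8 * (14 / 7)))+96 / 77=-15563 / 2772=-5.61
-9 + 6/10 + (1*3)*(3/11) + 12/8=-669/110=-6.08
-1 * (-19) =19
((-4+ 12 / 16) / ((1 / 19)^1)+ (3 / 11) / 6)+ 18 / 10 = -13179 / 220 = -59.90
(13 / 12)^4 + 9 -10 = 7825 / 20736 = 0.38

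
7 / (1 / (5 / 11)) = 35 / 11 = 3.18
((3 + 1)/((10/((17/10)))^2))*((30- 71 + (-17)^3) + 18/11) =-3935891/6875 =-572.49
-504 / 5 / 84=-6 / 5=-1.20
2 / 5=0.40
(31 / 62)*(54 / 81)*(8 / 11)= 8 / 33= 0.24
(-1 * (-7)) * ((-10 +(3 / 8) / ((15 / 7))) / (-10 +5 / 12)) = 8253 / 1150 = 7.18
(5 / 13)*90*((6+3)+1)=4500 / 13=346.15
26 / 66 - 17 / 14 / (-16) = 3473 / 7392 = 0.47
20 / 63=0.32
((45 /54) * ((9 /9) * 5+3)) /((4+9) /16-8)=-64 /69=-0.93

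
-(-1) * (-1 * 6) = -6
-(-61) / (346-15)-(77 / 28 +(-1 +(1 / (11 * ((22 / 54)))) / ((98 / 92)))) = -13935225 / 7849996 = -1.78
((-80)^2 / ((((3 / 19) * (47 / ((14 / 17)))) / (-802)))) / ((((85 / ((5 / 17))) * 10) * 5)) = -27306496 / 692733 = -39.42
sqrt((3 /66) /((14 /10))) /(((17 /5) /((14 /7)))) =5 * sqrt(770) /1309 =0.11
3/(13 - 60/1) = -3/47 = -0.06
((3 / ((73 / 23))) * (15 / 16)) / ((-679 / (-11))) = 0.01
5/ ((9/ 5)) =2.78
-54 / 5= -10.80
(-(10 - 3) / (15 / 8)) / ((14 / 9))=-12 / 5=-2.40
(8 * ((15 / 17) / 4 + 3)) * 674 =295212 / 17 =17365.41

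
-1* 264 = -264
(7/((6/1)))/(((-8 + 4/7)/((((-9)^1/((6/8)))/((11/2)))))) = 49/143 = 0.34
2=2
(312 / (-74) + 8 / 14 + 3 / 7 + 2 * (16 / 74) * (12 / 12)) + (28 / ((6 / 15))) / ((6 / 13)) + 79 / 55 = 917699 / 6105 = 150.32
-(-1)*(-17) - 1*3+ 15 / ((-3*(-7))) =-135 / 7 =-19.29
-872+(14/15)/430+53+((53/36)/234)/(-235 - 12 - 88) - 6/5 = -820.20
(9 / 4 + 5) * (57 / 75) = 551 / 100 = 5.51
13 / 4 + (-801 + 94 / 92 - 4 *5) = -75139 / 92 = -816.73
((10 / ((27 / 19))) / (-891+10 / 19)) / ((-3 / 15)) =18050 / 456813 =0.04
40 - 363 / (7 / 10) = -3350 / 7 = -478.57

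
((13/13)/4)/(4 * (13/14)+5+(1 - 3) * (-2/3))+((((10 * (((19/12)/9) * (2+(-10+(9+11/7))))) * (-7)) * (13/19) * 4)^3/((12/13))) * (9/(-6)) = 24105484567/22788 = 1057814.84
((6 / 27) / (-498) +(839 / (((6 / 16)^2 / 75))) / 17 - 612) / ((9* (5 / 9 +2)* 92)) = 979457419 / 80613252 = 12.15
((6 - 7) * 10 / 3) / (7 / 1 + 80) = -10 / 261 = -0.04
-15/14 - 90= -1275/14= -91.07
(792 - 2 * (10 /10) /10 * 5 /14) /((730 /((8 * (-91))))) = -288262 /365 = -789.76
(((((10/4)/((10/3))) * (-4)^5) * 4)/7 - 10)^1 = -3142/7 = -448.86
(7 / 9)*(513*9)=3591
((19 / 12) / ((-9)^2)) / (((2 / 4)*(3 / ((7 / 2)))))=133 / 2916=0.05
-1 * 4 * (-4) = 16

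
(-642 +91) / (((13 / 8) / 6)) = -26448 / 13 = -2034.46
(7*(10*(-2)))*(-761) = 106540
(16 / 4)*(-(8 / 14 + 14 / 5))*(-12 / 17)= 9.52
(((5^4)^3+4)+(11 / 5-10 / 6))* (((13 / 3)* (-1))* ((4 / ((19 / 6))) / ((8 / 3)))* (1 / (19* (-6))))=47607422759 / 10830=4395883.91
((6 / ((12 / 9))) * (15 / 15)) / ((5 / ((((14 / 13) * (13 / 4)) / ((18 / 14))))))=49 / 20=2.45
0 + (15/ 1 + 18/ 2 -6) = 18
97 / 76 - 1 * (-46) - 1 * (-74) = 9217 / 76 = 121.28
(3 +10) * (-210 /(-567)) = 130 /27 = 4.81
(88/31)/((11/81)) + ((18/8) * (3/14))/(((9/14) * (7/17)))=19725/868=22.72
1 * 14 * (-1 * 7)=-98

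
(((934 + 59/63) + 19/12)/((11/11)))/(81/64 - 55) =-3776048/216657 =-17.43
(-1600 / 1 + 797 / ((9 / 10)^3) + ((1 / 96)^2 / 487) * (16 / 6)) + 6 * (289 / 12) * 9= 36071630299 / 45442944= 793.78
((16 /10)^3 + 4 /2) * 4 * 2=6096 /125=48.77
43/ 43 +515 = 516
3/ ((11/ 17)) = 51/ 11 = 4.64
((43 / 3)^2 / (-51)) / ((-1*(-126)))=-1849 / 57834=-0.03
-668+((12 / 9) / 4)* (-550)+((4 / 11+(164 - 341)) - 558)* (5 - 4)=-1585.97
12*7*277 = 23268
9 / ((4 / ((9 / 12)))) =27 / 16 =1.69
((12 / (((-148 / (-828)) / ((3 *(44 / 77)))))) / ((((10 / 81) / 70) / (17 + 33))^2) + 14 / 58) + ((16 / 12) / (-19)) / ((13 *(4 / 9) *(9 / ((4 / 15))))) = 1103185103696274493 / 11926395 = 92499460540.78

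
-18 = -18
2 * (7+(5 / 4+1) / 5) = 149 / 10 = 14.90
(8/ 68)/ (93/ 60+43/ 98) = 1960/ 33133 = 0.06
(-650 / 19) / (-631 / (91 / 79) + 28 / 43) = 2543450 / 40678221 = 0.06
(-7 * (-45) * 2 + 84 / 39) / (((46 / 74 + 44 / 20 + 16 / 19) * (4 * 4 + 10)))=14443135 / 2176382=6.64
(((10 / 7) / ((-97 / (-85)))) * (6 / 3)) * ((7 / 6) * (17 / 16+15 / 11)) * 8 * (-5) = -907375 / 3201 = -283.47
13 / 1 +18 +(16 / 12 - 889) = -2570 / 3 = -856.67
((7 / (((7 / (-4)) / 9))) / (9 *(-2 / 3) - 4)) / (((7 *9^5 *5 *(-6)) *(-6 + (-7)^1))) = 1 / 44778825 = 0.00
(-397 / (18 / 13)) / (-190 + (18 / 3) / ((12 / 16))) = 397 / 252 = 1.58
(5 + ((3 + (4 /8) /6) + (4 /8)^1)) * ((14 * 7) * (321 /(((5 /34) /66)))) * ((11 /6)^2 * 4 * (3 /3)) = 24438472366 /15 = 1629231491.07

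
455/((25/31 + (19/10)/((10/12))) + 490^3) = 352625/91177977392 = 0.00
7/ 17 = 0.41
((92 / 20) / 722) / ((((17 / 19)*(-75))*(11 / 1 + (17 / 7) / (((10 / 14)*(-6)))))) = -23 / 2527475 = -0.00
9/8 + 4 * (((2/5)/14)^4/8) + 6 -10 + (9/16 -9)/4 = -478699343/96040000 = -4.98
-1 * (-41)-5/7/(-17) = 4884/119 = 41.04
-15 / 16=-0.94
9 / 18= 1 / 2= 0.50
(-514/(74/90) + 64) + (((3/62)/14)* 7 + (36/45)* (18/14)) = -89938027/160580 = -560.08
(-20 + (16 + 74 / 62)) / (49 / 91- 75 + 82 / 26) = 377 / 9579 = 0.04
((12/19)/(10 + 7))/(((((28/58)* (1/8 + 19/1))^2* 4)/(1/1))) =13456/123498081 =0.00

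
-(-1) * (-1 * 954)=-954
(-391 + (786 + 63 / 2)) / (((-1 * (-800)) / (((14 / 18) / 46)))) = 5971 / 662400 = 0.01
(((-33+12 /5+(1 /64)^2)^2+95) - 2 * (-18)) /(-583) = -40697905899 /22229811200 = -1.83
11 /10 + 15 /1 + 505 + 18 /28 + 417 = 32856 /35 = 938.74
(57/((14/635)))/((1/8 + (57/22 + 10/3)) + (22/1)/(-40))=23888700/50813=470.13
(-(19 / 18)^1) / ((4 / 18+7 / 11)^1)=-209 / 170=-1.23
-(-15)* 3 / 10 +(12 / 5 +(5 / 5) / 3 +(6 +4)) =17.23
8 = 8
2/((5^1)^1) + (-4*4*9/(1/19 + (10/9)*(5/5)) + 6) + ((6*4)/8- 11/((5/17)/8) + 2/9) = -3701249/8955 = -413.32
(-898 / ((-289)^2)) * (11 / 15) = -9878 / 1252815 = -0.01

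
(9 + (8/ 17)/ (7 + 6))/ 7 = 1997/ 1547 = 1.29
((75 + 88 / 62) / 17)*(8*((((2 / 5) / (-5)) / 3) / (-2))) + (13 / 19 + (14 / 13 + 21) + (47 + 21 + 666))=7392694144 / 9762675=757.24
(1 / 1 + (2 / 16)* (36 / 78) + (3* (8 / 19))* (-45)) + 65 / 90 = -489613 / 8892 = -55.06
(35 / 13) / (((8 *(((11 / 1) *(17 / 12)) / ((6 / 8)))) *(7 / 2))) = 45 / 9724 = 0.00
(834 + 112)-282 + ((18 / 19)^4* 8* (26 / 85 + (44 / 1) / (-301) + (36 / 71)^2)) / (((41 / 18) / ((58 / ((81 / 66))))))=719.73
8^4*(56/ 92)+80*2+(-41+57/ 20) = 1202931/ 460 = 2615.07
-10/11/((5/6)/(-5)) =60/11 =5.45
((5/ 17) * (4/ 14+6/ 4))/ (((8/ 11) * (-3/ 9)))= -4125/ 1904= -2.17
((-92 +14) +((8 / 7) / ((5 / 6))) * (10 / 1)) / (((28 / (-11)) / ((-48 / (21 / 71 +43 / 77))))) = -4639140 / 3269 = -1419.13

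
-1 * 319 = -319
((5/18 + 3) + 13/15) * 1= 373/90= 4.14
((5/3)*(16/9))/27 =80/729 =0.11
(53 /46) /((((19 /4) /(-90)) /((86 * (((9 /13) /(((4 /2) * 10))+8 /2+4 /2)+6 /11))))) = -771993018 /62491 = -12353.67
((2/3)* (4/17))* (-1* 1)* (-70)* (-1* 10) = -5600/51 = -109.80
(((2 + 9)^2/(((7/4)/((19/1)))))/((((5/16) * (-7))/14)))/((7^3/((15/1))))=-882816/2401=-367.69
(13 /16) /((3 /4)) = 13 /12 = 1.08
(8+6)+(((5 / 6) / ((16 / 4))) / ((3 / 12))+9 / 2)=58 / 3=19.33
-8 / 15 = -0.53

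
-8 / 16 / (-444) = 1 / 888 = 0.00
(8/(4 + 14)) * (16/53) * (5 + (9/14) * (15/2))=4400/3339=1.32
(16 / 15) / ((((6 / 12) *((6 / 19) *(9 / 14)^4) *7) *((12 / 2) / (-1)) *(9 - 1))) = -104272 / 885735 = -0.12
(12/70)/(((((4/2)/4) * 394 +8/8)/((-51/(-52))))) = 17/20020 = 0.00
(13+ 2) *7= 105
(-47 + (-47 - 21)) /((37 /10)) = -1150 /37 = -31.08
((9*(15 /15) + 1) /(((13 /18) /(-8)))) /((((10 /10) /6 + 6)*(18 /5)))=-4.99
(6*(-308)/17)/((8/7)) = -1617/17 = -95.12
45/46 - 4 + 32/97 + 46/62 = -1.95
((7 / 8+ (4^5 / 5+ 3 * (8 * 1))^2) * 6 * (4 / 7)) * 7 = 31410189 / 25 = 1256407.56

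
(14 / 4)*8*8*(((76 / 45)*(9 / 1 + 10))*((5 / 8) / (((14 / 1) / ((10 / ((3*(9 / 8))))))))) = 231040 / 243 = 950.78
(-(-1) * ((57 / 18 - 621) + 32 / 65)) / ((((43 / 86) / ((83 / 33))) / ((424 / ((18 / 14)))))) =-59310520472 / 57915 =-1024096.01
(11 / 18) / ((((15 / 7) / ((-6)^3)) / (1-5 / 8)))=-231 / 10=-23.10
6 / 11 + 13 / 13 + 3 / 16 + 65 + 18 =14913 / 176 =84.73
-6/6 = -1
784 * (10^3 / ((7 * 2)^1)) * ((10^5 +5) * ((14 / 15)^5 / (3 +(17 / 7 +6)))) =702791831168 / 2025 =347057694.40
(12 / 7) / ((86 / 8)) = 48 / 301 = 0.16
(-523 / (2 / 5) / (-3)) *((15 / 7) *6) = 39225 / 7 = 5603.57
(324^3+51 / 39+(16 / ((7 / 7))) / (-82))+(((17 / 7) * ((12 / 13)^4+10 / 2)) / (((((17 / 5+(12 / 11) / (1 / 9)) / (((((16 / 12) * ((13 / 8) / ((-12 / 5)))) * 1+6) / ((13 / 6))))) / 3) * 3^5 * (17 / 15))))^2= 10666237919311832492573388556745 / 313600121244105776145936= 34012225.11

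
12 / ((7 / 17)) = 204 / 7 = 29.14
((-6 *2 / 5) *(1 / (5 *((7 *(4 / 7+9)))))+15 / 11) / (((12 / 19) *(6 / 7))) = 369341 / 147400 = 2.51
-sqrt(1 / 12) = -sqrt(3) / 6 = -0.29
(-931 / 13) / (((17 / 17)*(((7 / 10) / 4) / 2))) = -10640 / 13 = -818.46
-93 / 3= -31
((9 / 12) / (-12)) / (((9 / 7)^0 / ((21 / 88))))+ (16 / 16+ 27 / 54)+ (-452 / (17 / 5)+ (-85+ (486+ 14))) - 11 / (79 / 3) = 283.13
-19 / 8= -2.38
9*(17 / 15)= 51 / 5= 10.20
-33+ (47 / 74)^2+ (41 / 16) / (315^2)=-70846196971 / 2173424400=-32.60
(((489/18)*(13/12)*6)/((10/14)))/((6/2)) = 14833/180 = 82.41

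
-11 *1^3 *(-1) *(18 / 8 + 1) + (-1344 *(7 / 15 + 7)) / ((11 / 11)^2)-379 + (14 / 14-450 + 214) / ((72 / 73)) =-3822017 / 360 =-10616.71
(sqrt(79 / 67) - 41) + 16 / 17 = -681 / 17 + sqrt(5293) / 67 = -38.97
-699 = -699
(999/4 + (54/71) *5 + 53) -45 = 74281/284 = 261.55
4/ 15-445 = -6671/ 15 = -444.73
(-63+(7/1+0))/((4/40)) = -560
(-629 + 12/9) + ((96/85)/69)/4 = -3681241/5865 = -627.66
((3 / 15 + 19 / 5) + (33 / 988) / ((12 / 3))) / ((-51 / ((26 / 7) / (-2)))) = 2263 / 15504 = 0.15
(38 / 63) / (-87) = -38 / 5481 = -0.01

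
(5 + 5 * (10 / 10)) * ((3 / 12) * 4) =10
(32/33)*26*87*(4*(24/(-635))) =-2316288/6985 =-331.61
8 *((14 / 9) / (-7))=-16 / 9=-1.78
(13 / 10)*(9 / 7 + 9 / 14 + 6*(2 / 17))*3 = 24453 / 2380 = 10.27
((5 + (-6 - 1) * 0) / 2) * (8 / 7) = 20 / 7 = 2.86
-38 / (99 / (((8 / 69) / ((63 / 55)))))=-1520 / 39123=-0.04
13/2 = 6.50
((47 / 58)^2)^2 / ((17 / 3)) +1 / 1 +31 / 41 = 14451591867 / 7887597712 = 1.83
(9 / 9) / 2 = 1 / 2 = 0.50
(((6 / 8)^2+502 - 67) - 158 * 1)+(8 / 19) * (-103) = 71195 / 304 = 234.19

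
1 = 1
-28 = -28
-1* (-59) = 59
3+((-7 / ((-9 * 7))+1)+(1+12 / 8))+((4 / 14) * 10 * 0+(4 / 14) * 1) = 869 / 126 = 6.90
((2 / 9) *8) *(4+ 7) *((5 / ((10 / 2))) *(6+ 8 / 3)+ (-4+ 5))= 5104 / 27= 189.04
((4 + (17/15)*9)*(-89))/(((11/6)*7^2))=-37914/2695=-14.07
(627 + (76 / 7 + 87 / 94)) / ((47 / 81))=34045839 / 30926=1100.88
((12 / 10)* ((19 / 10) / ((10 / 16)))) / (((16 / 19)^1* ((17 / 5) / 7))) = 7581 / 850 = 8.92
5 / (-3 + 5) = 5 / 2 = 2.50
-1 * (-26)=26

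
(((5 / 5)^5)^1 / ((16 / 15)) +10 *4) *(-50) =-16375 / 8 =-2046.88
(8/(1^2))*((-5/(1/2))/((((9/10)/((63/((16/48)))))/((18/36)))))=-8400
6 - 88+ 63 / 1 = -19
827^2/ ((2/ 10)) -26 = 3419619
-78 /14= -39 /7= -5.57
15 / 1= 15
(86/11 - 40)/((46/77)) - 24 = -1791/23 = -77.87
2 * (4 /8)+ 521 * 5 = 2606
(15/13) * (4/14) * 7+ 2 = 56/13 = 4.31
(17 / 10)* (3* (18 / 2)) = 459 / 10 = 45.90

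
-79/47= -1.68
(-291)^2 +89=84770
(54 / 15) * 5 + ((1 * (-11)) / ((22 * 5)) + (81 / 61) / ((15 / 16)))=11783 / 610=19.32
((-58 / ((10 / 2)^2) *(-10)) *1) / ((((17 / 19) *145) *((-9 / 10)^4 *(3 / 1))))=0.09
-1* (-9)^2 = -81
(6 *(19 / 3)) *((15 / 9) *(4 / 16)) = 95 / 6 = 15.83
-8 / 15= -0.53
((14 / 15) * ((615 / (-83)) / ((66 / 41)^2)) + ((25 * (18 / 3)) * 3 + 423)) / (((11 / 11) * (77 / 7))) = 157333255 / 1988514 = 79.12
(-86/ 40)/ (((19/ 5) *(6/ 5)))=-215/ 456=-0.47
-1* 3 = -3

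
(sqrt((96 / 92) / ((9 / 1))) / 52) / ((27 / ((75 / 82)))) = 25 * sqrt(138) / 1323972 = 0.00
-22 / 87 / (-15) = 22 / 1305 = 0.02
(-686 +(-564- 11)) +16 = -1245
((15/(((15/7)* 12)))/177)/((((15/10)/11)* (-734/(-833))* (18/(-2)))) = -64141/21046716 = -0.00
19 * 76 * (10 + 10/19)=15200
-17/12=-1.42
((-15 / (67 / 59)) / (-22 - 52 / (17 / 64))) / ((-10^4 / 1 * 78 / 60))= -1003 / 214962800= -0.00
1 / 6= 0.17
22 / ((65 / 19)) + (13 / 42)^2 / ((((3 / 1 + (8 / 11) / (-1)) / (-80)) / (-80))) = 7917778 / 28665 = 276.22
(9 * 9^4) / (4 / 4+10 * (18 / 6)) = 59049 / 31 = 1904.81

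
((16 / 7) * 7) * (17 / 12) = 68 / 3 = 22.67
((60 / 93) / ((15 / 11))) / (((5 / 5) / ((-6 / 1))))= -88 / 31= -2.84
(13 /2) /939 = 13 /1878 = 0.01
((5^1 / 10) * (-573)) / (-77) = 573 / 154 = 3.72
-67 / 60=-1.12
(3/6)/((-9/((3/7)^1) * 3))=-0.01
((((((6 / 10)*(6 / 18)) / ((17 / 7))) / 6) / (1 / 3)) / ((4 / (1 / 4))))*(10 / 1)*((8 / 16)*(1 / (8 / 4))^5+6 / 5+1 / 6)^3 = 16357269481 / 240648192000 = 0.07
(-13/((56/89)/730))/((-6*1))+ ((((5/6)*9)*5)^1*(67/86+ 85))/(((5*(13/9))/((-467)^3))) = -4260037871594675/93912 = -45362018395.89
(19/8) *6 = 57/4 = 14.25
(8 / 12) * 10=20 / 3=6.67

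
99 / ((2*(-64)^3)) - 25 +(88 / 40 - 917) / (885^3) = -25.00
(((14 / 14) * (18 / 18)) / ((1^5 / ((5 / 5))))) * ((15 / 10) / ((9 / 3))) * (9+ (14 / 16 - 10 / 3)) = 157 / 48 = 3.27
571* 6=3426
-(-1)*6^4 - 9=1287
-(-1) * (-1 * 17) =-17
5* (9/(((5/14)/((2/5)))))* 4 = 201.60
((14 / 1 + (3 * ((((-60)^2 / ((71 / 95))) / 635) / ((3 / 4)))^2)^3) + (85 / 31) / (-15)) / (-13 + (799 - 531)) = 288965467487878864025140833801233 / 2549326982841773216244043767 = 113349.71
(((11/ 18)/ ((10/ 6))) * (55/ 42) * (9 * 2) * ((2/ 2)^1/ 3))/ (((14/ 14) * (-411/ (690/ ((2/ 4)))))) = -27830/ 2877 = -9.67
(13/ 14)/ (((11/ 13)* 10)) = 169/ 1540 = 0.11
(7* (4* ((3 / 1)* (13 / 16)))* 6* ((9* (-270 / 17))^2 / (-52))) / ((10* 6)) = -6200145 / 2312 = -2681.72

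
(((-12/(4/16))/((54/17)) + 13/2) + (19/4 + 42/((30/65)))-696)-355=-34699/36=-963.86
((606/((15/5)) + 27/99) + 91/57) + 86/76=257071/1254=205.00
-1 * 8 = -8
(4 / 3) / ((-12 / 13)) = -13 / 9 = -1.44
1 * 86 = 86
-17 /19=-0.89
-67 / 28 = -2.39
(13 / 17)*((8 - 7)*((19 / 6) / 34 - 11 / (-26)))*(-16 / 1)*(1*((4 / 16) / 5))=-1369 / 4335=-0.32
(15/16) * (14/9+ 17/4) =1045/192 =5.44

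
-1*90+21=-69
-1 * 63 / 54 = -7 / 6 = -1.17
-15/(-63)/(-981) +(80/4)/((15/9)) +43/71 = 18437540/1462671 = 12.61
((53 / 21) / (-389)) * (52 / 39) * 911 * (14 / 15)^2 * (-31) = 167638576 / 787725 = 212.81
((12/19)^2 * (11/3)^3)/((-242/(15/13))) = -0.09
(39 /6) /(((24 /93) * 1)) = 403 /16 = 25.19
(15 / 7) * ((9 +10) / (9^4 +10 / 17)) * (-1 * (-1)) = 4845 / 780829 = 0.01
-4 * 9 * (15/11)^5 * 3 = -82012500/161051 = -509.23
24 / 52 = 6 / 13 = 0.46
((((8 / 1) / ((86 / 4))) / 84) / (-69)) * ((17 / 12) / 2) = -17 / 373842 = -0.00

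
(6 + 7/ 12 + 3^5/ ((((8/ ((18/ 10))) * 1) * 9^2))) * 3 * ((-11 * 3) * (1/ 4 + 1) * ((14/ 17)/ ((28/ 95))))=-2730585/ 1088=-2509.73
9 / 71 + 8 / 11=667 / 781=0.85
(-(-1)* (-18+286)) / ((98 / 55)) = 7370 / 49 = 150.41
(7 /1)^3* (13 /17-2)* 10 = -72030 /17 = -4237.06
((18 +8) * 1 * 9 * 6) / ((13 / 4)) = 432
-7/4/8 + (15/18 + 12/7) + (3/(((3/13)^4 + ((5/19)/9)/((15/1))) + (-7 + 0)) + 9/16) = 169604790403/68874917664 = 2.46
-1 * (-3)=3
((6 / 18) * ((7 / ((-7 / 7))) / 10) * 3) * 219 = -1533 / 10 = -153.30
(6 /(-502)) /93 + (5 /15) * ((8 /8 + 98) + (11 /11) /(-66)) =32.99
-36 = -36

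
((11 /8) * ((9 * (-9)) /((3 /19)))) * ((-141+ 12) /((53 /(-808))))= -1387219.75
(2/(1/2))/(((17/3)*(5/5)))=12/17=0.71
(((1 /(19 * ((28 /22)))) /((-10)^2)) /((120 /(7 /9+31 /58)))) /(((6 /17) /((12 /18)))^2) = 435523 /26992828800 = 0.00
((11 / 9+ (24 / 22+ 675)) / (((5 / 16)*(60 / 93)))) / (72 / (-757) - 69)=-6294224872 / 129454875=-48.62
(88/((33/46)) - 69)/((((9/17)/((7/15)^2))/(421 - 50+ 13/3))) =151011238/18225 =8285.94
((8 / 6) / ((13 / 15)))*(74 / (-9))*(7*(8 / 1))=-82880 / 117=-708.38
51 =51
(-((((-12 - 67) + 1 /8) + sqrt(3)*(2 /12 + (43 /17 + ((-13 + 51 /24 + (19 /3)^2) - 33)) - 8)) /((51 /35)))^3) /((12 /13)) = 29210924404827790625*sqrt(3) /486502165122048 + 203777882560968625 /1059917571072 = 296255.32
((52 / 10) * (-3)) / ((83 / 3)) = -234 / 415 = -0.56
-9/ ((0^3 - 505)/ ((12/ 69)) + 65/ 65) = 36/ 11611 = 0.00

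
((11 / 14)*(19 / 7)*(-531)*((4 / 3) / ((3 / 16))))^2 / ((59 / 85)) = 224317660160 / 2401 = 93426763.92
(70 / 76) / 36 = 35 / 1368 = 0.03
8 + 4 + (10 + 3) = 25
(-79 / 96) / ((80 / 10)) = -79 / 768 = -0.10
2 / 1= 2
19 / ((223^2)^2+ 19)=19 / 2472973460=0.00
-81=-81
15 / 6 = 5 / 2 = 2.50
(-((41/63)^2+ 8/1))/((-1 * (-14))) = -33433/55566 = -0.60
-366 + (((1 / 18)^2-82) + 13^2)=-90395 / 324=-279.00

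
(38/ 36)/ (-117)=-19/ 2106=-0.01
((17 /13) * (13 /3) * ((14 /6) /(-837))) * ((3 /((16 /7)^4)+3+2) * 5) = -199255385 /493682688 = -0.40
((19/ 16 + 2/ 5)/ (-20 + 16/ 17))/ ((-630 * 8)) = 0.00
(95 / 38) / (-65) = -1 / 26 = -0.04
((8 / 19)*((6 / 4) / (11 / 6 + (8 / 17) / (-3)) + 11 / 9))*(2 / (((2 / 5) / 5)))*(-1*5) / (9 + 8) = -6.55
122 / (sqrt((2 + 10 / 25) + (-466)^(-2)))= 56852 * sqrt(13029385) / 2605877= 78.75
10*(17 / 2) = 85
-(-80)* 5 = 400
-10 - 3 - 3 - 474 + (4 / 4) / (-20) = -9801 / 20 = -490.05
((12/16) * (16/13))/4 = 3/13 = 0.23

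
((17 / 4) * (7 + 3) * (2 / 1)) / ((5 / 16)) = 272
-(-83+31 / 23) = 81.65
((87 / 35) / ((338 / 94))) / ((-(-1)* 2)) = 0.35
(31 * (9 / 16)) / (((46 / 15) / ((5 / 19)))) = 20925 / 13984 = 1.50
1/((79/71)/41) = 2911/79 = 36.85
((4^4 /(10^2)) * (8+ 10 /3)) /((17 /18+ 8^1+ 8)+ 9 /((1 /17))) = 13056 /76475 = 0.17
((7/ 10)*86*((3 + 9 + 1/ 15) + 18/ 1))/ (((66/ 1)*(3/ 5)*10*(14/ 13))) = 22919/ 5400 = 4.24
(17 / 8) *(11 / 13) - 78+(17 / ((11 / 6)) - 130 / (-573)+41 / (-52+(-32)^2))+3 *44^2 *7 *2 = 4313840913079 / 53096472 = 81245.34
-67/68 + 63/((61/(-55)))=-239707/4148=-57.79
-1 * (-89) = 89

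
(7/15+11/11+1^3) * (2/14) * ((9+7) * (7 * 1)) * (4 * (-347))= -821696/15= -54779.73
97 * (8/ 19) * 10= 7760/ 19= 408.42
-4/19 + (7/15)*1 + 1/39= 348/1235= 0.28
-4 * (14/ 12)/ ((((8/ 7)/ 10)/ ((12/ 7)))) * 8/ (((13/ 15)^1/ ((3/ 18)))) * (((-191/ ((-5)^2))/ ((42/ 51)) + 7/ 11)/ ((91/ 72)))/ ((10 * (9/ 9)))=368496/ 5005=73.63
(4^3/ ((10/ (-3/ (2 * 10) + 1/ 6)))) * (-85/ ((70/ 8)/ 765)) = -27744/ 35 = -792.69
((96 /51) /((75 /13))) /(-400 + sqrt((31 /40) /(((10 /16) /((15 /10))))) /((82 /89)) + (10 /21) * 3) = -391605760 /478372381807- 148762432 * sqrt(186) /667329472620765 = -0.00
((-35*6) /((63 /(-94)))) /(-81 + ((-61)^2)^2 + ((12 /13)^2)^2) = 6711835 /296586579072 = 0.00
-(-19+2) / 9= 17 / 9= 1.89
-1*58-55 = -113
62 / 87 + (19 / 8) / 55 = 28933 / 38280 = 0.76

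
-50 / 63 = -0.79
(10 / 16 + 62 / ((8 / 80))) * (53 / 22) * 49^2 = 631811145 / 176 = 3589836.05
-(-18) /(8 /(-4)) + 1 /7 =-62 /7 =-8.86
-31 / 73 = -0.42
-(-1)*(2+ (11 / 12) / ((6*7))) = 1019 / 504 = 2.02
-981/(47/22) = -21582/47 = -459.19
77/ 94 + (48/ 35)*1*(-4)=-4.67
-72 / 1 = -72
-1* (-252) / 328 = 63 / 82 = 0.77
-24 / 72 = -1 / 3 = -0.33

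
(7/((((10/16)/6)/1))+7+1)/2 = 188/5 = 37.60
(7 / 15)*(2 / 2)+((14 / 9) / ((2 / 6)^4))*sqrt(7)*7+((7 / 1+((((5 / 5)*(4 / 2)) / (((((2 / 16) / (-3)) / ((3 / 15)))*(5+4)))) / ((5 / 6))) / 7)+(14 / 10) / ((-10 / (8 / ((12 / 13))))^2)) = 65641 / 7875+882*sqrt(7) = 2341.89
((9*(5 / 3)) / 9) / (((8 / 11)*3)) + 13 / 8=43 / 18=2.39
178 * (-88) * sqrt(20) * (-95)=2976160 * sqrt(5)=6654896.07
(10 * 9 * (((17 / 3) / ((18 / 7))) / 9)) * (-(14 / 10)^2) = -5831 / 135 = -43.19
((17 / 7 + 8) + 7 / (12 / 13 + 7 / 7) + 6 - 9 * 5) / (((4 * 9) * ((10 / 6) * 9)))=-4363 / 94500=-0.05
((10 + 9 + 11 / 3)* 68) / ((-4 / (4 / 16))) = -289 / 3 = -96.33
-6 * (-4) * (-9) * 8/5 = -345.60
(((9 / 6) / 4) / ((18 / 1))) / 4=1 / 192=0.01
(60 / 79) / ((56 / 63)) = 135 / 158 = 0.85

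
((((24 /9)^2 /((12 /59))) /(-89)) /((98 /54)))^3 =-841232384 /82938897881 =-0.01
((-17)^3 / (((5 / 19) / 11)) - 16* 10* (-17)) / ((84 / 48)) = -4052868 / 35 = -115796.23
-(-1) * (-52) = -52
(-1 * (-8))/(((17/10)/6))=480/17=28.24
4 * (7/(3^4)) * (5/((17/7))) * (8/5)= 1568/1377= 1.14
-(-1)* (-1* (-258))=258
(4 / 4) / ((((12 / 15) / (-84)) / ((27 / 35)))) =-81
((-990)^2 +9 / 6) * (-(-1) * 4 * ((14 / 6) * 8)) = 73180912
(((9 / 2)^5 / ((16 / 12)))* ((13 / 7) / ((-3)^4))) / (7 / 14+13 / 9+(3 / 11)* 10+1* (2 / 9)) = 938223 / 144704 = 6.48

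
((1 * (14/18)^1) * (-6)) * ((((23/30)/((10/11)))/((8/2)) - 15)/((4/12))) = 207.05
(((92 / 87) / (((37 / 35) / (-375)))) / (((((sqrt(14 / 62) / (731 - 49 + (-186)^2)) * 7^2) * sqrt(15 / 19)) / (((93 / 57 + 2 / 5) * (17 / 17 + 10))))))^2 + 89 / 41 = 188572833589415715523561831 / 922894964439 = 204327513807644.89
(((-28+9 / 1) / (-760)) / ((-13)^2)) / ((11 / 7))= 7 / 74360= 0.00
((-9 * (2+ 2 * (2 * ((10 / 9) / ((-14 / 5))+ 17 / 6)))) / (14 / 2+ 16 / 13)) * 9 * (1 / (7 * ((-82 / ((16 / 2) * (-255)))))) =-88311600 / 214963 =-410.82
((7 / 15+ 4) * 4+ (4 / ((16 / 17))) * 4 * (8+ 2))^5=177707167180353568 / 759375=234017668714.87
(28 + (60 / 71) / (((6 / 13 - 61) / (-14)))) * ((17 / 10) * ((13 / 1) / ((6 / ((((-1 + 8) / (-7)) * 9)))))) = -261135147 / 279385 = -934.68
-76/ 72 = -19/ 18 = -1.06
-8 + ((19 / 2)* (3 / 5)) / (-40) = -3257 / 400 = -8.14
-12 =-12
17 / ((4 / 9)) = 153 / 4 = 38.25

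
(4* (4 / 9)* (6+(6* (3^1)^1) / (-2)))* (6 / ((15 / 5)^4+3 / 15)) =-0.39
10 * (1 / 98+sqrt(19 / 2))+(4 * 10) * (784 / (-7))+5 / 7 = -219480 / 49+5 * sqrt(38) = -4448.36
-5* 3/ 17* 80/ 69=-400/ 391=-1.02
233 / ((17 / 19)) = 260.41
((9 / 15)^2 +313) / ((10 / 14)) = 54838 / 125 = 438.70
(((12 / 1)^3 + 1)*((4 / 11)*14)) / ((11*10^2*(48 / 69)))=11.50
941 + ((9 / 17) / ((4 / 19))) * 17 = 3935 / 4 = 983.75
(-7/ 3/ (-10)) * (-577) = -4039/ 30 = -134.63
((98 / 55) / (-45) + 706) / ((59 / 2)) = 3494504 / 146025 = 23.93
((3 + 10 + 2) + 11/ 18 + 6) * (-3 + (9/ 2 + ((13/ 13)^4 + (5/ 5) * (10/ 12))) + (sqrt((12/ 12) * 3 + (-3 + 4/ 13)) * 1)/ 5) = 389 * sqrt(13)/ 585 + 1945/ 27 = 74.43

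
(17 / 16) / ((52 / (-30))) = -0.61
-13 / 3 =-4.33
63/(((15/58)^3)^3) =51993611177514496/4271484375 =12172258.31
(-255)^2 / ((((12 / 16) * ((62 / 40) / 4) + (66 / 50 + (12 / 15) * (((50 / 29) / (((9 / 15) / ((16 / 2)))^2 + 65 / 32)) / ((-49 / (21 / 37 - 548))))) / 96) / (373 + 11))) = 20536809995197440000 / 315156075223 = 65163934.98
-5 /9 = -0.56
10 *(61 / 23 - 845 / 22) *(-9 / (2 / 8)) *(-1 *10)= -32567400 / 253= -128724.90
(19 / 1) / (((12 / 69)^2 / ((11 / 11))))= 10051 / 16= 628.19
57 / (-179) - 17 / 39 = -5266 / 6981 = -0.75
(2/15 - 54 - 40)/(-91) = 1.03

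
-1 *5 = -5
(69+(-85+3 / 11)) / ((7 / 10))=-1730 / 77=-22.47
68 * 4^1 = 272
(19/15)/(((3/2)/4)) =152/45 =3.38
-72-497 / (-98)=-66.93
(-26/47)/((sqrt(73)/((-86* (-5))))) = -27.84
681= 681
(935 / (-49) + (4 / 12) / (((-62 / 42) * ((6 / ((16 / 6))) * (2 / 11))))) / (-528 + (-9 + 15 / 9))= 24401 / 665322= 0.04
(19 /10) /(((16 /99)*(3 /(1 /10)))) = 627 /1600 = 0.39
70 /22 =35 /11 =3.18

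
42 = 42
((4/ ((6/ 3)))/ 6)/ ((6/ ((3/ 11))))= 1/ 66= 0.02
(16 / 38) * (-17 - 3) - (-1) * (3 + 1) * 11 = 676 / 19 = 35.58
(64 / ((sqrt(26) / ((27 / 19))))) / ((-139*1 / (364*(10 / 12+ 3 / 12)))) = -26208*sqrt(26) / 2641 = -50.60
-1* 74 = -74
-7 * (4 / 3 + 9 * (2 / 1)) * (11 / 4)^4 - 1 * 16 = -2978267 / 384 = -7755.90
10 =10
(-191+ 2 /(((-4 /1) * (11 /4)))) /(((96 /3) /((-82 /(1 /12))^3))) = 62614452816 /11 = 5692222983.27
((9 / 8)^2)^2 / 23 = 6561 / 94208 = 0.07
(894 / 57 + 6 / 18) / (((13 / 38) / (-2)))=-3652 / 39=-93.64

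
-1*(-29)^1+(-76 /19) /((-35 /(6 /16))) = 2033 /70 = 29.04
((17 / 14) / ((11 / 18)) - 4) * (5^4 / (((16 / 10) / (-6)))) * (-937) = -1361578125 / 308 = -4420708.20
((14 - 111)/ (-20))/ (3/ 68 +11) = 1649/ 3755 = 0.44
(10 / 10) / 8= 0.12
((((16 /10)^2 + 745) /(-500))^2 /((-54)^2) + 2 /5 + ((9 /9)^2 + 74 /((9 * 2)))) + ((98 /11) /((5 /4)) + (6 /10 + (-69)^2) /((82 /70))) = 837856219524703171 /205486875000000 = 4077.42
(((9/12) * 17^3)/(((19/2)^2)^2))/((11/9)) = 530604/1433531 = 0.37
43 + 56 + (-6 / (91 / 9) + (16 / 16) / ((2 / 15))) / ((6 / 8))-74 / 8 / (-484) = 19067159 / 176176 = 108.23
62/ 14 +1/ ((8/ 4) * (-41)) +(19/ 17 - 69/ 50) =506687/ 121975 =4.15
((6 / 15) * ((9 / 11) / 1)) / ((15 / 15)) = 18 / 55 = 0.33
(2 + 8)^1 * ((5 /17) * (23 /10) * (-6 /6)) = -115 /17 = -6.76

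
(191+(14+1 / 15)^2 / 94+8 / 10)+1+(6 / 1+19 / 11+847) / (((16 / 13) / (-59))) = -37948549921 / 930600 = -40778.58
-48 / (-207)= 16 / 69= 0.23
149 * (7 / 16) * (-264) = -34419 / 2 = -17209.50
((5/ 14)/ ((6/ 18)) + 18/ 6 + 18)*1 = 309/ 14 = 22.07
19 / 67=0.28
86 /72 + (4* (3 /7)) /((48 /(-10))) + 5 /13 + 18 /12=2.72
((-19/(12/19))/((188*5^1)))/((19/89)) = -1691/11280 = -0.15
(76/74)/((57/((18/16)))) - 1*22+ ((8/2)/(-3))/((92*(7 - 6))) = -21.99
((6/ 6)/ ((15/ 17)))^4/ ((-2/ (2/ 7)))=-83521/ 354375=-0.24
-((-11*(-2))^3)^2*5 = -566899520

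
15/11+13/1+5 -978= -10545/11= -958.64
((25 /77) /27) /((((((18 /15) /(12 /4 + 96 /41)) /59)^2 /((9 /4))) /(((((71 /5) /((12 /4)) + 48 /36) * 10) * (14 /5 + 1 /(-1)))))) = 30144154625 /147928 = 203775.85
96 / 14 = 48 / 7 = 6.86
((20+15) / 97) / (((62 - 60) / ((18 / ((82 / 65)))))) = 20475 / 7954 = 2.57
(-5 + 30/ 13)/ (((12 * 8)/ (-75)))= 2.10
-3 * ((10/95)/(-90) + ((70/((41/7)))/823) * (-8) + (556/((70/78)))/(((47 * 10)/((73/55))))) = -4260511859773/870075908625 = -4.90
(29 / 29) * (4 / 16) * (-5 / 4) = -5 / 16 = -0.31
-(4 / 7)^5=-1024 / 16807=-0.06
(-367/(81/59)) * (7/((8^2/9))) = -263.14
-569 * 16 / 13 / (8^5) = -569 / 26624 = -0.02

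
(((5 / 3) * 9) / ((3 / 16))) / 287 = 80 / 287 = 0.28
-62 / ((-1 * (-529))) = -62 / 529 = -0.12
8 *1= 8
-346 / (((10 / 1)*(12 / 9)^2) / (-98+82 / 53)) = 994923 / 530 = 1877.21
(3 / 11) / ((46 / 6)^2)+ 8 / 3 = 46633 / 17457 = 2.67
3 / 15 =1 / 5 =0.20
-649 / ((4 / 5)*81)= -3245 / 324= -10.02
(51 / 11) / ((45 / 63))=357 / 55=6.49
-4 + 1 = -3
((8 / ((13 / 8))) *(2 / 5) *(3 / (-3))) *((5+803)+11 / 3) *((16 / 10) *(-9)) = 1496064 / 65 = 23016.37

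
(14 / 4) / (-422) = -7 / 844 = -0.01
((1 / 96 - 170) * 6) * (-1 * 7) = 114233 / 16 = 7139.56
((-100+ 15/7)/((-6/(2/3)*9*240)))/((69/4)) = 137/469476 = 0.00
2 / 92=1 / 46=0.02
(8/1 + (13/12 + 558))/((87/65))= 442325/1044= 423.68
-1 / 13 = -0.08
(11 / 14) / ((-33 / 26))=-13 / 21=-0.62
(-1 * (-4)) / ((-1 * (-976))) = 1 / 244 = 0.00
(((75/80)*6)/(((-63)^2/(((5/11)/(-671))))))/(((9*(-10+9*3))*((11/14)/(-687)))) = 5725/1043466732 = 0.00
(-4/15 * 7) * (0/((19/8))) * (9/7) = 0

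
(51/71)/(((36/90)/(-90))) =-11475/71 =-161.62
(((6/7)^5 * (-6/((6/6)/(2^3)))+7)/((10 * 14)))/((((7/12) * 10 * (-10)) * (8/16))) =766797/205885750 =0.00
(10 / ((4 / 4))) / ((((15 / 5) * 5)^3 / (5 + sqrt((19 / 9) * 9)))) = 2 * sqrt(19) / 675 + 2 / 135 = 0.03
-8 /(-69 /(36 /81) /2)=64 /621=0.10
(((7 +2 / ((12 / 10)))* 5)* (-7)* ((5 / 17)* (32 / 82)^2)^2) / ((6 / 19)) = -14163968000 / 7349804361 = -1.93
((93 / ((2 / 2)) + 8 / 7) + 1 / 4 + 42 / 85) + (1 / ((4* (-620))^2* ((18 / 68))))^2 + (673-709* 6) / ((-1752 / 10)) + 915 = 6856088750660194766543 / 6654287678330880000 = 1030.33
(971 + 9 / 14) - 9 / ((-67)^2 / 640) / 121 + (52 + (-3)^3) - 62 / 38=143760636577 / 144482954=995.00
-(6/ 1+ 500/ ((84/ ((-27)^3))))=820083/ 7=117154.71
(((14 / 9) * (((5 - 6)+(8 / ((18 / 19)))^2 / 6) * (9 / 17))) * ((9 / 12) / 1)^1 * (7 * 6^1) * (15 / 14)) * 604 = 27957650 / 153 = 182729.74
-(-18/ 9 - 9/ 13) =35/ 13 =2.69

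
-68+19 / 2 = -117 / 2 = -58.50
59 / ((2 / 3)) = 88.50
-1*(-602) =602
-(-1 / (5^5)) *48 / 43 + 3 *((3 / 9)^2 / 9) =135671 / 3628125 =0.04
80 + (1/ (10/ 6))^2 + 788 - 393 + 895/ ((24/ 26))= 433483/ 300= 1444.94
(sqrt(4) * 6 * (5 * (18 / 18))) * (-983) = -58980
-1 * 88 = -88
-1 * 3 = -3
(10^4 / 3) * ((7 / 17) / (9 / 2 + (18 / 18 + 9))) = 140000 / 1479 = 94.66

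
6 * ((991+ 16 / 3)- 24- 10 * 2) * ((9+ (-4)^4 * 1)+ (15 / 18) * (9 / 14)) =21241795 / 14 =1517271.07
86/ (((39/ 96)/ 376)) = 1034752/ 13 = 79596.31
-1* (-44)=44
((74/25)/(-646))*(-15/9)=0.01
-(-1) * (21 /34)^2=441 /1156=0.38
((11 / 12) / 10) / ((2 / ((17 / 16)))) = 187 / 3840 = 0.05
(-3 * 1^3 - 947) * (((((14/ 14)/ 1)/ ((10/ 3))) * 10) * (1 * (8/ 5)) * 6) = -27360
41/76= 0.54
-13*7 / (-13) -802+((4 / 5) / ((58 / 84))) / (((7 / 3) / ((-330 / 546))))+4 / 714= -107037893 / 134589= -795.29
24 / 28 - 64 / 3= -430 / 21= -20.48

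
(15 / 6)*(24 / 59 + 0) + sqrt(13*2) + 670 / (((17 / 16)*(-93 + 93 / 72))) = -0.76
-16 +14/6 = -41/3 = -13.67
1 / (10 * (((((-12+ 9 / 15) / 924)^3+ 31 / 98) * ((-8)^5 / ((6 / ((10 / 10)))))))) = -0.00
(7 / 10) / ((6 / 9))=21 / 20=1.05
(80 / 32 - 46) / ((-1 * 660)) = 29 / 440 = 0.07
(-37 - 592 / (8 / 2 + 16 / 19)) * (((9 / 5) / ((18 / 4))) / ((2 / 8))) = -29304 / 115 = -254.82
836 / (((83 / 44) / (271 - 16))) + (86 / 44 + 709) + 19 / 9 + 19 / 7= 13082911013 / 115038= 113726.86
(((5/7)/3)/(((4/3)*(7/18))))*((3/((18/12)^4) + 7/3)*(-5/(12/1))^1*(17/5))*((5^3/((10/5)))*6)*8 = -839375/147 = -5710.03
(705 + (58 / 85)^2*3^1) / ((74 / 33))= 168422661 / 534650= 315.01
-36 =-36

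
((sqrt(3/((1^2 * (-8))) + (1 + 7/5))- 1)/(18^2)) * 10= -5/162 + sqrt(10)/72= 0.01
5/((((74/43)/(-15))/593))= -1912425/74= -25843.58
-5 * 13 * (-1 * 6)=390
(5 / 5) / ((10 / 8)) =4 / 5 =0.80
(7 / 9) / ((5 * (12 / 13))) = 0.17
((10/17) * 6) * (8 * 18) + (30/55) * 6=95652/187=511.51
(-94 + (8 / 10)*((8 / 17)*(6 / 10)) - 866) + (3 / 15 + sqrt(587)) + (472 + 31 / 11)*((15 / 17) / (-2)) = -642979 / 550 + sqrt(587) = -1144.82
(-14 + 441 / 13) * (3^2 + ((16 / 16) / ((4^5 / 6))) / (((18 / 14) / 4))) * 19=17041423 / 4992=3413.75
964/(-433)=-964/433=-2.23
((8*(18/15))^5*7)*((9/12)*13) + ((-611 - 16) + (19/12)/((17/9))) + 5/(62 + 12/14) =26013067806361/4675000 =5564292.58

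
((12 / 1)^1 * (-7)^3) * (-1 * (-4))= -16464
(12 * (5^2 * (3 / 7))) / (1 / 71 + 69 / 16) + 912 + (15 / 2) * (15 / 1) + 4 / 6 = 43551911 / 41286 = 1054.88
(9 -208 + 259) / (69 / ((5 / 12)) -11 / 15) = 900 / 2473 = 0.36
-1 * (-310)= 310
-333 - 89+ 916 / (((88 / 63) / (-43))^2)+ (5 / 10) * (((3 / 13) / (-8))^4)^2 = 2873551858060419394182425 / 3311937101980762112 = 867634.79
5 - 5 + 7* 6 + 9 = 51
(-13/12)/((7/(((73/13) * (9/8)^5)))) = -1436859/917504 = -1.57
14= 14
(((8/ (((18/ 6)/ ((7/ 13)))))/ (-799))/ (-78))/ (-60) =-7/ 18229185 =-0.00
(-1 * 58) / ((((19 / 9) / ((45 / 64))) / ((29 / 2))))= -340605 / 1216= -280.10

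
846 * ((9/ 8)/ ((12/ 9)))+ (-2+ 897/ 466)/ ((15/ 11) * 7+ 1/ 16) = 4499858983/ 6304048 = 713.80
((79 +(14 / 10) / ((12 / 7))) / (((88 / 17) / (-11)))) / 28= -81413 / 13440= -6.06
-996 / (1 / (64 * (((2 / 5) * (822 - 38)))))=-99950592 / 5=-19990118.40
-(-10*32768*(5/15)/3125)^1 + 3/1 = 71161/1875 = 37.95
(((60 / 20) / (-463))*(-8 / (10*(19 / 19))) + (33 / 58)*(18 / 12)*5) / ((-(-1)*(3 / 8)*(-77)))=-764878 / 5169395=-0.15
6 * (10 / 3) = 20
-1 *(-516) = 516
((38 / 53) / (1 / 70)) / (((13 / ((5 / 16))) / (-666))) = -1107225 / 1378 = -803.50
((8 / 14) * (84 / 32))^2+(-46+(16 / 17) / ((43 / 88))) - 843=-2587225 / 2924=-884.82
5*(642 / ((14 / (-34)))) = -54570 / 7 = -7795.71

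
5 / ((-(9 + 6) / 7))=-7 / 3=-2.33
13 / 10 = 1.30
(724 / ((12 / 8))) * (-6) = -2896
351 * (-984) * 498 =-172001232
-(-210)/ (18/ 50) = 1750/ 3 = 583.33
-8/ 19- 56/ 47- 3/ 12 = -6653/ 3572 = -1.86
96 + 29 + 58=183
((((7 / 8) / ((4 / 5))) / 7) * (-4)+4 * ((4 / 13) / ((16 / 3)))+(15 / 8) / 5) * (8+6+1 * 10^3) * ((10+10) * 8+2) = -3159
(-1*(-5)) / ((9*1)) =5 / 9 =0.56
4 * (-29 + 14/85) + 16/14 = -67948/595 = -114.20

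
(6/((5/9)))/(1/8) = 432/5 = 86.40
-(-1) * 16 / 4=4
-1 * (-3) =3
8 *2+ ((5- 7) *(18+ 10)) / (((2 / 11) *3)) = -260 / 3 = -86.67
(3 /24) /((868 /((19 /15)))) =19 /104160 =0.00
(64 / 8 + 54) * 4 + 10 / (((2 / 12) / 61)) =3908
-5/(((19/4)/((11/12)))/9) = -8.68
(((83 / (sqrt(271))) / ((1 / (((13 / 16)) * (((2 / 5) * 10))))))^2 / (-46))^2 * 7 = 9488199742567 / 39782695936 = 238.50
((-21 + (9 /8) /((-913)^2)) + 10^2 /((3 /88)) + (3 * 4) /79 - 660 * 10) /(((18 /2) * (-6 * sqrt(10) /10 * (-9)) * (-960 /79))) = 5827921001299 * sqrt(10) /9333838863360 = 1.97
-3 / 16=-0.19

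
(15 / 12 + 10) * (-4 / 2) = -22.50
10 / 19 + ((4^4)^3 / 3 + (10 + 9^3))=318809257 / 57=5593144.86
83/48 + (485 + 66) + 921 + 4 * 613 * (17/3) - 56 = 734995/48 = 15312.40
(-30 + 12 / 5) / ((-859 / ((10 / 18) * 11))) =506 / 2577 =0.20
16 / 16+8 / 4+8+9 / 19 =218 / 19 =11.47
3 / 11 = 0.27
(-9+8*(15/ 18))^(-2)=9/ 49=0.18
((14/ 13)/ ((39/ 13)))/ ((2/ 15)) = 35/ 13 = 2.69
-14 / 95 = -0.15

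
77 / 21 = 11 / 3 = 3.67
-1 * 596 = -596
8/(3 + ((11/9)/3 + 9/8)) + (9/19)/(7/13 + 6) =1.84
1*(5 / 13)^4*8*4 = 20000 / 28561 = 0.70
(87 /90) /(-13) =-29 /390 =-0.07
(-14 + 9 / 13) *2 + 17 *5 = 759 / 13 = 58.38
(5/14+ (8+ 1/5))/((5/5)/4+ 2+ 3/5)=1198/399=3.00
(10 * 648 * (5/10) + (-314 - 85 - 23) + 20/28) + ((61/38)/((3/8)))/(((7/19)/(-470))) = -55487/21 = -2642.24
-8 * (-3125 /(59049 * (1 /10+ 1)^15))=25000000000000000000 /246662327155824775899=0.10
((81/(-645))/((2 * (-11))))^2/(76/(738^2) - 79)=-99261369/240658573430000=-0.00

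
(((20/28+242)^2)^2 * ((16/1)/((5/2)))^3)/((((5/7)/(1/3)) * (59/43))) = 309417235984.21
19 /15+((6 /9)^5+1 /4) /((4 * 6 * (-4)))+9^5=27550490561 /466560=59050.26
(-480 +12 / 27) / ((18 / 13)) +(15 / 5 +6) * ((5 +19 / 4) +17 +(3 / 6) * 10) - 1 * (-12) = -15745 / 324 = -48.60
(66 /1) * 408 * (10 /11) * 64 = 1566720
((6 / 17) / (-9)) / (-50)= 1 / 1275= 0.00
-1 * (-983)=983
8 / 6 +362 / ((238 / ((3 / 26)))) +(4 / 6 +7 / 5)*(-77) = -2438451 / 15470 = -157.62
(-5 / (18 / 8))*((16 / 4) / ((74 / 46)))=-1840 / 333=-5.53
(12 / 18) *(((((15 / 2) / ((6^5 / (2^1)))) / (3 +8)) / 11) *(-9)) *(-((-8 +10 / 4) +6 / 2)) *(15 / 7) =-125 / 243936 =-0.00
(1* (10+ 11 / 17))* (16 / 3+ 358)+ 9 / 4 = 789619 / 204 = 3870.68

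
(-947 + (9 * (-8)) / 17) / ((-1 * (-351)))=-16171 / 5967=-2.71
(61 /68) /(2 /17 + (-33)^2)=61 /74060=0.00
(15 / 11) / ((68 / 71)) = 1.42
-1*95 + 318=223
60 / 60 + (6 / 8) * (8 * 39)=235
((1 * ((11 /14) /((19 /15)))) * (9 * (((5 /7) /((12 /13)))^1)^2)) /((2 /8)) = 13.37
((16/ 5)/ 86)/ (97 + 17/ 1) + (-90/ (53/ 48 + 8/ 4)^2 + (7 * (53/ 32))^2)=34846340303551/ 278603013120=125.08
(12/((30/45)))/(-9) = -2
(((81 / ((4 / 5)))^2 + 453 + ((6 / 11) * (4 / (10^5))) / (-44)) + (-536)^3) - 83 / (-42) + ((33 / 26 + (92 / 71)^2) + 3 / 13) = -49308925057499425979 / 320229525000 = -153979946.28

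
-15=-15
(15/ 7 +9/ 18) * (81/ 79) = 2997/ 1106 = 2.71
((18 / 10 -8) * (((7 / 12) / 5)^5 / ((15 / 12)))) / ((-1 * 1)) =521017 / 4860000000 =0.00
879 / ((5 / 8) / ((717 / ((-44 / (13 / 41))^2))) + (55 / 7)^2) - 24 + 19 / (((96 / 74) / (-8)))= -363569694607 / 2797288890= -129.97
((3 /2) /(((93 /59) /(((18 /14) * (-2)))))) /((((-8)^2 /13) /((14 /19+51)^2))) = -6670292967 /5013568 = -1330.45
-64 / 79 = -0.81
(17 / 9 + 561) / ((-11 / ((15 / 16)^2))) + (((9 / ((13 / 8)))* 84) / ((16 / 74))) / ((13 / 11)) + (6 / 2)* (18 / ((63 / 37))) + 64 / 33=9041263799 / 4996992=1809.34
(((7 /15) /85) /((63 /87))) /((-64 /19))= -551 /244800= -0.00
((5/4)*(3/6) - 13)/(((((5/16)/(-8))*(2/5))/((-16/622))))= -6336/311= -20.37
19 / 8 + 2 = 35 / 8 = 4.38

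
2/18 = 1/9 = 0.11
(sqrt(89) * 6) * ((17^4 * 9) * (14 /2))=31570938 * sqrt(89)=297839633.41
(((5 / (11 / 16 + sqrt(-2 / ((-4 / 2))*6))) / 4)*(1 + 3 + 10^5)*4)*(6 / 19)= -105604224 / 5377 + 153606144*sqrt(6) / 5377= 50335.21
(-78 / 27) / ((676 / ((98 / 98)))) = -1 / 234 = -0.00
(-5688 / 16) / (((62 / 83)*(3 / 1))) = -19671 / 124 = -158.64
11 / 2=5.50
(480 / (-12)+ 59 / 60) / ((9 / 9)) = -39.02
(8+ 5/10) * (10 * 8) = 680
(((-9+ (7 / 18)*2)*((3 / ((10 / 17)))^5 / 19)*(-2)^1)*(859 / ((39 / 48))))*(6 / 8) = 3655312517511 / 1543750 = 2367813.78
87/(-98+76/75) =-6525/7274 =-0.90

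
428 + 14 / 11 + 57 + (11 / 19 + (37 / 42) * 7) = 618245 / 1254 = 493.02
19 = 19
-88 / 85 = -1.04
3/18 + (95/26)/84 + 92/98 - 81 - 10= -457881/5096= -89.85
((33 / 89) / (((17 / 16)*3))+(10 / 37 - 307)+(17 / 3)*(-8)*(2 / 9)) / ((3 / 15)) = -2393345035 / 1511487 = -1583.44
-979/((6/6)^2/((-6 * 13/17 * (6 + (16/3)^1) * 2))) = 101816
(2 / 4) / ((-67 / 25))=-25 / 134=-0.19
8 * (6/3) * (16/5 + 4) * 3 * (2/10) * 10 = 3456/5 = 691.20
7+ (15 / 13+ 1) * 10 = 371 / 13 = 28.54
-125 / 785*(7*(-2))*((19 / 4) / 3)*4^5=1702400 / 471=3614.44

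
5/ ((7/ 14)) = 10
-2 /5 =-0.40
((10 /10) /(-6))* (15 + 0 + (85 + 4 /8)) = -67 /4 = -16.75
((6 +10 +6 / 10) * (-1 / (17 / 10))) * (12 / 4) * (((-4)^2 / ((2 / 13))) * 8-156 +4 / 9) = -1010608 / 51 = -19815.84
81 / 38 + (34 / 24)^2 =4.14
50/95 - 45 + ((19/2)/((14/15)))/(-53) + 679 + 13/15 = 268651883/422940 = 635.20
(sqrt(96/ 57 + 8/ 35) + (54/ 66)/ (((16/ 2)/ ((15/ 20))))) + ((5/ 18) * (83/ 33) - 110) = -1038071/ 9504 + 2 * sqrt(211470)/ 665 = -107.84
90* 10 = 900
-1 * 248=-248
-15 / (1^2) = -15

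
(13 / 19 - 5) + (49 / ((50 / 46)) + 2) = 20313 / 475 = 42.76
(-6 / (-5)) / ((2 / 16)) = 48 / 5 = 9.60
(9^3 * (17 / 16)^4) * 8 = 60886809 / 8192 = 7432.47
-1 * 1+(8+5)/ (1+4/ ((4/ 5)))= 7/ 6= 1.17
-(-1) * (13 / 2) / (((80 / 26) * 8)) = 0.26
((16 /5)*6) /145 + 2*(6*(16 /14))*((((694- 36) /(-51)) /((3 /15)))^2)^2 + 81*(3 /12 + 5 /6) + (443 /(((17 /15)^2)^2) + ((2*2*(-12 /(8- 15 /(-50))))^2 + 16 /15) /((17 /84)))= 629421762726254802581 /2650114943100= 237507344.49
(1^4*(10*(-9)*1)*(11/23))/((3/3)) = -43.04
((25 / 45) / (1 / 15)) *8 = 200 / 3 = 66.67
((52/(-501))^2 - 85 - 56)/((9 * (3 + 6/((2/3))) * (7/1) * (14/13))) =-9388769/54216216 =-0.17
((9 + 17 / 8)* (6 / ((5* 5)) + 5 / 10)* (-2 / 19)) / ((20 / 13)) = -42809 / 76000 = -0.56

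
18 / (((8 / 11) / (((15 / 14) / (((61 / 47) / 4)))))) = 69795 / 854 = 81.73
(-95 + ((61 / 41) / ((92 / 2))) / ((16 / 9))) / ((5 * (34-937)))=409453 / 19463520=0.02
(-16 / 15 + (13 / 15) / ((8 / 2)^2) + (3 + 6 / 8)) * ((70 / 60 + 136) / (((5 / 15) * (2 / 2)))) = 1126.48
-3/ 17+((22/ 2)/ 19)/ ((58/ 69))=9597/ 18734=0.51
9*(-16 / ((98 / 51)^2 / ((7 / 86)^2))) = -0.26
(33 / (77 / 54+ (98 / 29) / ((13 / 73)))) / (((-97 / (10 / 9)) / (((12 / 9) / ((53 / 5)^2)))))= -4976400 / 22634059637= -0.00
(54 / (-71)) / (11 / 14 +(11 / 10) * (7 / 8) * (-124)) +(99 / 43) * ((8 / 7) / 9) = 35328704 / 118245743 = 0.30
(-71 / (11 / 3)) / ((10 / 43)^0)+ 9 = -114 / 11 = -10.36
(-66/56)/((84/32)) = -22/49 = -0.45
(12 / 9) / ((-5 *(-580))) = 1 / 2175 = 0.00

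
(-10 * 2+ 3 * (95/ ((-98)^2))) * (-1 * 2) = 191795/ 4802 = 39.94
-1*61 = -61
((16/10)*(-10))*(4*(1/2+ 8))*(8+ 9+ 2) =-10336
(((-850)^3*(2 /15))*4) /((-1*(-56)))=-122825000 /21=-5848809.52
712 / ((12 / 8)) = 1424 / 3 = 474.67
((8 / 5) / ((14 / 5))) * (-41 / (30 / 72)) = -1968 / 35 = -56.23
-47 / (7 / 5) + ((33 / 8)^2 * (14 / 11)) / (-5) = -42451 / 1120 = -37.90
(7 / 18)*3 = 7 / 6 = 1.17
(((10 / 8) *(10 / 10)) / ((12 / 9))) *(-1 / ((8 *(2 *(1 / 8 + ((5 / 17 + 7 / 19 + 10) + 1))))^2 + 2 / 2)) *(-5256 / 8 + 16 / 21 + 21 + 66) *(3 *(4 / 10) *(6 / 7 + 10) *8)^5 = 50358462458521684455456768 / 272880021048998125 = 184544336.61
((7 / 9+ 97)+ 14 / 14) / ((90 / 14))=6223 / 405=15.37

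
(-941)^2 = 885481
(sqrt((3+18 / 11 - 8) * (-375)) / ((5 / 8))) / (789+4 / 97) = 776 * sqrt(6105) / 841907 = 0.07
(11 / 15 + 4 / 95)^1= 221 / 285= 0.78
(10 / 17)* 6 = 60 / 17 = 3.53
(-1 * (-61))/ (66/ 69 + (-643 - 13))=-0.09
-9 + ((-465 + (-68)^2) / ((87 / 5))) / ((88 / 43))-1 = 817625 / 7656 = 106.80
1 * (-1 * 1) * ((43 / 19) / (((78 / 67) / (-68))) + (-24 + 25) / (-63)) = 2057281 / 15561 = 132.21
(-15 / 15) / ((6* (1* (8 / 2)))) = -1 / 24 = -0.04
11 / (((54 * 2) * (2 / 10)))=55 / 108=0.51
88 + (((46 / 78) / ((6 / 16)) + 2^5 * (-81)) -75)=-301559 / 117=-2577.43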